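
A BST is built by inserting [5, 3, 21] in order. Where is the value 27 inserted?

Starting tree (level order): [5, 3, 21]
Insertion path: 5 -> 21
Result: insert 27 as right child of 21
Final tree (level order): [5, 3, 21, None, None, None, 27]


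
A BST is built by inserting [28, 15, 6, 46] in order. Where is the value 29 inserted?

Starting tree (level order): [28, 15, 46, 6]
Insertion path: 28 -> 46
Result: insert 29 as left child of 46
Final tree (level order): [28, 15, 46, 6, None, 29]


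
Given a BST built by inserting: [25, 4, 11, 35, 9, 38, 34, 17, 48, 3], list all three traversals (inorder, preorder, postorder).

Tree insertion order: [25, 4, 11, 35, 9, 38, 34, 17, 48, 3]
Tree (level-order array): [25, 4, 35, 3, 11, 34, 38, None, None, 9, 17, None, None, None, 48]
Inorder (L, root, R): [3, 4, 9, 11, 17, 25, 34, 35, 38, 48]
Preorder (root, L, R): [25, 4, 3, 11, 9, 17, 35, 34, 38, 48]
Postorder (L, R, root): [3, 9, 17, 11, 4, 34, 48, 38, 35, 25]


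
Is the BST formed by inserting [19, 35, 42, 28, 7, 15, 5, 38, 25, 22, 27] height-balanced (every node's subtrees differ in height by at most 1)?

Tree (level-order array): [19, 7, 35, 5, 15, 28, 42, None, None, None, None, 25, None, 38, None, 22, 27]
Definition: a tree is height-balanced if, at every node, |h(left) - h(right)| <= 1 (empty subtree has height -1).
Bottom-up per-node check:
  node 5: h_left=-1, h_right=-1, diff=0 [OK], height=0
  node 15: h_left=-1, h_right=-1, diff=0 [OK], height=0
  node 7: h_left=0, h_right=0, diff=0 [OK], height=1
  node 22: h_left=-1, h_right=-1, diff=0 [OK], height=0
  node 27: h_left=-1, h_right=-1, diff=0 [OK], height=0
  node 25: h_left=0, h_right=0, diff=0 [OK], height=1
  node 28: h_left=1, h_right=-1, diff=2 [FAIL (|1--1|=2 > 1)], height=2
  node 38: h_left=-1, h_right=-1, diff=0 [OK], height=0
  node 42: h_left=0, h_right=-1, diff=1 [OK], height=1
  node 35: h_left=2, h_right=1, diff=1 [OK], height=3
  node 19: h_left=1, h_right=3, diff=2 [FAIL (|1-3|=2 > 1)], height=4
Node 28 violates the condition: |1 - -1| = 2 > 1.
Result: Not balanced


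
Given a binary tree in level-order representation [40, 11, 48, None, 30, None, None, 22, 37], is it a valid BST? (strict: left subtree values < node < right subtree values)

Level-order array: [40, 11, 48, None, 30, None, None, 22, 37]
Validate using subtree bounds (lo, hi): at each node, require lo < value < hi,
then recurse left with hi=value and right with lo=value.
Preorder trace (stopping at first violation):
  at node 40 with bounds (-inf, +inf): OK
  at node 11 with bounds (-inf, 40): OK
  at node 30 with bounds (11, 40): OK
  at node 22 with bounds (11, 30): OK
  at node 37 with bounds (30, 40): OK
  at node 48 with bounds (40, +inf): OK
No violation found at any node.
Result: Valid BST


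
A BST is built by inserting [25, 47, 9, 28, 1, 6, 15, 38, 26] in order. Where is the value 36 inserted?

Starting tree (level order): [25, 9, 47, 1, 15, 28, None, None, 6, None, None, 26, 38]
Insertion path: 25 -> 47 -> 28 -> 38
Result: insert 36 as left child of 38
Final tree (level order): [25, 9, 47, 1, 15, 28, None, None, 6, None, None, 26, 38, None, None, None, None, 36]


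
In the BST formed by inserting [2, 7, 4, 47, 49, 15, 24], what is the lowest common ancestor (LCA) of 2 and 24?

Tree insertion order: [2, 7, 4, 47, 49, 15, 24]
Tree (level-order array): [2, None, 7, 4, 47, None, None, 15, 49, None, 24]
In a BST, the LCA of p=2, q=24 is the first node v on the
root-to-leaf path with p <= v <= q (go left if both < v, right if both > v).
Walk from root:
  at 2: 2 <= 2 <= 24, this is the LCA
LCA = 2


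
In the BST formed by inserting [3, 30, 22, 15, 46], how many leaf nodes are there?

Tree built from: [3, 30, 22, 15, 46]
Tree (level-order array): [3, None, 30, 22, 46, 15]
Rule: A leaf has 0 children.
Per-node child counts:
  node 3: 1 child(ren)
  node 30: 2 child(ren)
  node 22: 1 child(ren)
  node 15: 0 child(ren)
  node 46: 0 child(ren)
Matching nodes: [15, 46]
Count of leaf nodes: 2


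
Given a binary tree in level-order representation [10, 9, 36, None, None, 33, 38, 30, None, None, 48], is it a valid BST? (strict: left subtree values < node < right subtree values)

Level-order array: [10, 9, 36, None, None, 33, 38, 30, None, None, 48]
Validate using subtree bounds (lo, hi): at each node, require lo < value < hi,
then recurse left with hi=value and right with lo=value.
Preorder trace (stopping at first violation):
  at node 10 with bounds (-inf, +inf): OK
  at node 9 with bounds (-inf, 10): OK
  at node 36 with bounds (10, +inf): OK
  at node 33 with bounds (10, 36): OK
  at node 30 with bounds (10, 33): OK
  at node 38 with bounds (36, +inf): OK
  at node 48 with bounds (38, +inf): OK
No violation found at any node.
Result: Valid BST


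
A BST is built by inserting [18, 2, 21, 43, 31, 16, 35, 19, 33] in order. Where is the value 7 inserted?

Starting tree (level order): [18, 2, 21, None, 16, 19, 43, None, None, None, None, 31, None, None, 35, 33]
Insertion path: 18 -> 2 -> 16
Result: insert 7 as left child of 16
Final tree (level order): [18, 2, 21, None, 16, 19, 43, 7, None, None, None, 31, None, None, None, None, 35, 33]


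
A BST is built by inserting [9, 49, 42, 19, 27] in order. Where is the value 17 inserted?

Starting tree (level order): [9, None, 49, 42, None, 19, None, None, 27]
Insertion path: 9 -> 49 -> 42 -> 19
Result: insert 17 as left child of 19
Final tree (level order): [9, None, 49, 42, None, 19, None, 17, 27]


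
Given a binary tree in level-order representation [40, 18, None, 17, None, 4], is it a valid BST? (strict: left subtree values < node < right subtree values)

Level-order array: [40, 18, None, 17, None, 4]
Validate using subtree bounds (lo, hi): at each node, require lo < value < hi,
then recurse left with hi=value and right with lo=value.
Preorder trace (stopping at first violation):
  at node 40 with bounds (-inf, +inf): OK
  at node 18 with bounds (-inf, 40): OK
  at node 17 with bounds (-inf, 18): OK
  at node 4 with bounds (-inf, 17): OK
No violation found at any node.
Result: Valid BST


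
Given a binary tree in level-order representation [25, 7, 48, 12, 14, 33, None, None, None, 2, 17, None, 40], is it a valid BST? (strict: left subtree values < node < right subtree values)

Level-order array: [25, 7, 48, 12, 14, 33, None, None, None, 2, 17, None, 40]
Validate using subtree bounds (lo, hi): at each node, require lo < value < hi,
then recurse left with hi=value and right with lo=value.
Preorder trace (stopping at first violation):
  at node 25 with bounds (-inf, +inf): OK
  at node 7 with bounds (-inf, 25): OK
  at node 12 with bounds (-inf, 7): VIOLATION
Node 12 violates its bound: not (-inf < 12 < 7).
Result: Not a valid BST


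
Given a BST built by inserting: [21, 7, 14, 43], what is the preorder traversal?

Tree insertion order: [21, 7, 14, 43]
Tree (level-order array): [21, 7, 43, None, 14]
Preorder traversal: [21, 7, 14, 43]


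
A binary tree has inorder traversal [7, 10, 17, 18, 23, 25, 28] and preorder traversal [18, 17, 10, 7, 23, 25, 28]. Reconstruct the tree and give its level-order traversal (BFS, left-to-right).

Inorder:  [7, 10, 17, 18, 23, 25, 28]
Preorder: [18, 17, 10, 7, 23, 25, 28]
Algorithm: preorder visits root first, so consume preorder in order;
for each root, split the current inorder slice at that value into
left-subtree inorder and right-subtree inorder, then recurse.
Recursive splits:
  root=18; inorder splits into left=[7, 10, 17], right=[23, 25, 28]
  root=17; inorder splits into left=[7, 10], right=[]
  root=10; inorder splits into left=[7], right=[]
  root=7; inorder splits into left=[], right=[]
  root=23; inorder splits into left=[], right=[25, 28]
  root=25; inorder splits into left=[], right=[28]
  root=28; inorder splits into left=[], right=[]
Reconstructed level-order: [18, 17, 23, 10, 25, 7, 28]


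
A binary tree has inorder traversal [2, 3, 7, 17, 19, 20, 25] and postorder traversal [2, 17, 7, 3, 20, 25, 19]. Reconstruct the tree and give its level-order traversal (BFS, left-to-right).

Inorder:   [2, 3, 7, 17, 19, 20, 25]
Postorder: [2, 17, 7, 3, 20, 25, 19]
Algorithm: postorder visits root last, so walk postorder right-to-left;
each value is the root of the current inorder slice — split it at that
value, recurse on the right subtree first, then the left.
Recursive splits:
  root=19; inorder splits into left=[2, 3, 7, 17], right=[20, 25]
  root=25; inorder splits into left=[20], right=[]
  root=20; inorder splits into left=[], right=[]
  root=3; inorder splits into left=[2], right=[7, 17]
  root=7; inorder splits into left=[], right=[17]
  root=17; inorder splits into left=[], right=[]
  root=2; inorder splits into left=[], right=[]
Reconstructed level-order: [19, 3, 25, 2, 7, 20, 17]


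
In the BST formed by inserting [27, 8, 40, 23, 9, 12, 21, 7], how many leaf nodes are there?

Tree built from: [27, 8, 40, 23, 9, 12, 21, 7]
Tree (level-order array): [27, 8, 40, 7, 23, None, None, None, None, 9, None, None, 12, None, 21]
Rule: A leaf has 0 children.
Per-node child counts:
  node 27: 2 child(ren)
  node 8: 2 child(ren)
  node 7: 0 child(ren)
  node 23: 1 child(ren)
  node 9: 1 child(ren)
  node 12: 1 child(ren)
  node 21: 0 child(ren)
  node 40: 0 child(ren)
Matching nodes: [7, 21, 40]
Count of leaf nodes: 3


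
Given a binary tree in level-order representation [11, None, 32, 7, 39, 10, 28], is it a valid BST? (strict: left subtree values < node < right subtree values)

Level-order array: [11, None, 32, 7, 39, 10, 28]
Validate using subtree bounds (lo, hi): at each node, require lo < value < hi,
then recurse left with hi=value and right with lo=value.
Preorder trace (stopping at first violation):
  at node 11 with bounds (-inf, +inf): OK
  at node 32 with bounds (11, +inf): OK
  at node 7 with bounds (11, 32): VIOLATION
Node 7 violates its bound: not (11 < 7 < 32).
Result: Not a valid BST


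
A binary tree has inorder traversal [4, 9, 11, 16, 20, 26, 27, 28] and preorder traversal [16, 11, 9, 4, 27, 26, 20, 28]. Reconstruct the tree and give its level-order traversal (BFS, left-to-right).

Inorder:  [4, 9, 11, 16, 20, 26, 27, 28]
Preorder: [16, 11, 9, 4, 27, 26, 20, 28]
Algorithm: preorder visits root first, so consume preorder in order;
for each root, split the current inorder slice at that value into
left-subtree inorder and right-subtree inorder, then recurse.
Recursive splits:
  root=16; inorder splits into left=[4, 9, 11], right=[20, 26, 27, 28]
  root=11; inorder splits into left=[4, 9], right=[]
  root=9; inorder splits into left=[4], right=[]
  root=4; inorder splits into left=[], right=[]
  root=27; inorder splits into left=[20, 26], right=[28]
  root=26; inorder splits into left=[20], right=[]
  root=20; inorder splits into left=[], right=[]
  root=28; inorder splits into left=[], right=[]
Reconstructed level-order: [16, 11, 27, 9, 26, 28, 4, 20]


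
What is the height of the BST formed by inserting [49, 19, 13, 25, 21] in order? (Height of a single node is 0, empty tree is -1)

Insertion order: [49, 19, 13, 25, 21]
Tree (level-order array): [49, 19, None, 13, 25, None, None, 21]
Compute height bottom-up (empty subtree = -1):
  height(13) = 1 + max(-1, -1) = 0
  height(21) = 1 + max(-1, -1) = 0
  height(25) = 1 + max(0, -1) = 1
  height(19) = 1 + max(0, 1) = 2
  height(49) = 1 + max(2, -1) = 3
Height = 3


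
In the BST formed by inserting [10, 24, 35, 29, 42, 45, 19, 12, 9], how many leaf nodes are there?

Tree built from: [10, 24, 35, 29, 42, 45, 19, 12, 9]
Tree (level-order array): [10, 9, 24, None, None, 19, 35, 12, None, 29, 42, None, None, None, None, None, 45]
Rule: A leaf has 0 children.
Per-node child counts:
  node 10: 2 child(ren)
  node 9: 0 child(ren)
  node 24: 2 child(ren)
  node 19: 1 child(ren)
  node 12: 0 child(ren)
  node 35: 2 child(ren)
  node 29: 0 child(ren)
  node 42: 1 child(ren)
  node 45: 0 child(ren)
Matching nodes: [9, 12, 29, 45]
Count of leaf nodes: 4


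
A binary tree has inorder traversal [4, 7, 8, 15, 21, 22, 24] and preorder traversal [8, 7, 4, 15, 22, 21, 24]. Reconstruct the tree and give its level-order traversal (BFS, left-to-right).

Inorder:  [4, 7, 8, 15, 21, 22, 24]
Preorder: [8, 7, 4, 15, 22, 21, 24]
Algorithm: preorder visits root first, so consume preorder in order;
for each root, split the current inorder slice at that value into
left-subtree inorder and right-subtree inorder, then recurse.
Recursive splits:
  root=8; inorder splits into left=[4, 7], right=[15, 21, 22, 24]
  root=7; inorder splits into left=[4], right=[]
  root=4; inorder splits into left=[], right=[]
  root=15; inorder splits into left=[], right=[21, 22, 24]
  root=22; inorder splits into left=[21], right=[24]
  root=21; inorder splits into left=[], right=[]
  root=24; inorder splits into left=[], right=[]
Reconstructed level-order: [8, 7, 15, 4, 22, 21, 24]


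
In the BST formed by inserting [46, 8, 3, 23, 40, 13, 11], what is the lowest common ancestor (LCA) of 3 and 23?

Tree insertion order: [46, 8, 3, 23, 40, 13, 11]
Tree (level-order array): [46, 8, None, 3, 23, None, None, 13, 40, 11]
In a BST, the LCA of p=3, q=23 is the first node v on the
root-to-leaf path with p <= v <= q (go left if both < v, right if both > v).
Walk from root:
  at 46: both 3 and 23 < 46, go left
  at 8: 3 <= 8 <= 23, this is the LCA
LCA = 8


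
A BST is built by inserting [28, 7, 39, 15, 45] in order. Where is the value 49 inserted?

Starting tree (level order): [28, 7, 39, None, 15, None, 45]
Insertion path: 28 -> 39 -> 45
Result: insert 49 as right child of 45
Final tree (level order): [28, 7, 39, None, 15, None, 45, None, None, None, 49]


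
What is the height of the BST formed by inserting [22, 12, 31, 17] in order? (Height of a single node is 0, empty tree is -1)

Insertion order: [22, 12, 31, 17]
Tree (level-order array): [22, 12, 31, None, 17]
Compute height bottom-up (empty subtree = -1):
  height(17) = 1 + max(-1, -1) = 0
  height(12) = 1 + max(-1, 0) = 1
  height(31) = 1 + max(-1, -1) = 0
  height(22) = 1 + max(1, 0) = 2
Height = 2


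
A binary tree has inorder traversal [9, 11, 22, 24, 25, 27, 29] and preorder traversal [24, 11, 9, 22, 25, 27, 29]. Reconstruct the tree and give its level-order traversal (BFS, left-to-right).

Inorder:  [9, 11, 22, 24, 25, 27, 29]
Preorder: [24, 11, 9, 22, 25, 27, 29]
Algorithm: preorder visits root first, so consume preorder in order;
for each root, split the current inorder slice at that value into
left-subtree inorder and right-subtree inorder, then recurse.
Recursive splits:
  root=24; inorder splits into left=[9, 11, 22], right=[25, 27, 29]
  root=11; inorder splits into left=[9], right=[22]
  root=9; inorder splits into left=[], right=[]
  root=22; inorder splits into left=[], right=[]
  root=25; inorder splits into left=[], right=[27, 29]
  root=27; inorder splits into left=[], right=[29]
  root=29; inorder splits into left=[], right=[]
Reconstructed level-order: [24, 11, 25, 9, 22, 27, 29]


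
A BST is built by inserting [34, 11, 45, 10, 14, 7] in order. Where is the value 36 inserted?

Starting tree (level order): [34, 11, 45, 10, 14, None, None, 7]
Insertion path: 34 -> 45
Result: insert 36 as left child of 45
Final tree (level order): [34, 11, 45, 10, 14, 36, None, 7]


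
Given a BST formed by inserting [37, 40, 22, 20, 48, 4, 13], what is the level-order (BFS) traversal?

Tree insertion order: [37, 40, 22, 20, 48, 4, 13]
Tree (level-order array): [37, 22, 40, 20, None, None, 48, 4, None, None, None, None, 13]
BFS from the root, enqueuing left then right child of each popped node:
  queue [37] -> pop 37, enqueue [22, 40], visited so far: [37]
  queue [22, 40] -> pop 22, enqueue [20], visited so far: [37, 22]
  queue [40, 20] -> pop 40, enqueue [48], visited so far: [37, 22, 40]
  queue [20, 48] -> pop 20, enqueue [4], visited so far: [37, 22, 40, 20]
  queue [48, 4] -> pop 48, enqueue [none], visited so far: [37, 22, 40, 20, 48]
  queue [4] -> pop 4, enqueue [13], visited so far: [37, 22, 40, 20, 48, 4]
  queue [13] -> pop 13, enqueue [none], visited so far: [37, 22, 40, 20, 48, 4, 13]
Result: [37, 22, 40, 20, 48, 4, 13]


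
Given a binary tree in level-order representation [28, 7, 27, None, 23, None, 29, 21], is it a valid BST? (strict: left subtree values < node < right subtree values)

Level-order array: [28, 7, 27, None, 23, None, 29, 21]
Validate using subtree bounds (lo, hi): at each node, require lo < value < hi,
then recurse left with hi=value and right with lo=value.
Preorder trace (stopping at first violation):
  at node 28 with bounds (-inf, +inf): OK
  at node 7 with bounds (-inf, 28): OK
  at node 23 with bounds (7, 28): OK
  at node 21 with bounds (7, 23): OK
  at node 27 with bounds (28, +inf): VIOLATION
Node 27 violates its bound: not (28 < 27 < +inf).
Result: Not a valid BST


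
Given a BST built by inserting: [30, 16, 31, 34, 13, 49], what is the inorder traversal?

Tree insertion order: [30, 16, 31, 34, 13, 49]
Tree (level-order array): [30, 16, 31, 13, None, None, 34, None, None, None, 49]
Inorder traversal: [13, 16, 30, 31, 34, 49]


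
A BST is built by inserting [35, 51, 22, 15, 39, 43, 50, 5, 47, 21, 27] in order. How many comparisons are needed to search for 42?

Search path for 42: 35 -> 51 -> 39 -> 43
Found: False
Comparisons: 4


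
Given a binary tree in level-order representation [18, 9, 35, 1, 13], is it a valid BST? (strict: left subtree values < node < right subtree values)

Level-order array: [18, 9, 35, 1, 13]
Validate using subtree bounds (lo, hi): at each node, require lo < value < hi,
then recurse left with hi=value and right with lo=value.
Preorder trace (stopping at first violation):
  at node 18 with bounds (-inf, +inf): OK
  at node 9 with bounds (-inf, 18): OK
  at node 1 with bounds (-inf, 9): OK
  at node 13 with bounds (9, 18): OK
  at node 35 with bounds (18, +inf): OK
No violation found at any node.
Result: Valid BST


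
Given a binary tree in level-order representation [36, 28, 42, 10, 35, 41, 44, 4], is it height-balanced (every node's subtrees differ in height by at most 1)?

Tree (level-order array): [36, 28, 42, 10, 35, 41, 44, 4]
Definition: a tree is height-balanced if, at every node, |h(left) - h(right)| <= 1 (empty subtree has height -1).
Bottom-up per-node check:
  node 4: h_left=-1, h_right=-1, diff=0 [OK], height=0
  node 10: h_left=0, h_right=-1, diff=1 [OK], height=1
  node 35: h_left=-1, h_right=-1, diff=0 [OK], height=0
  node 28: h_left=1, h_right=0, diff=1 [OK], height=2
  node 41: h_left=-1, h_right=-1, diff=0 [OK], height=0
  node 44: h_left=-1, h_right=-1, diff=0 [OK], height=0
  node 42: h_left=0, h_right=0, diff=0 [OK], height=1
  node 36: h_left=2, h_right=1, diff=1 [OK], height=3
All nodes satisfy the balance condition.
Result: Balanced


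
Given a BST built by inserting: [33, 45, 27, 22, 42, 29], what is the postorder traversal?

Tree insertion order: [33, 45, 27, 22, 42, 29]
Tree (level-order array): [33, 27, 45, 22, 29, 42]
Postorder traversal: [22, 29, 27, 42, 45, 33]


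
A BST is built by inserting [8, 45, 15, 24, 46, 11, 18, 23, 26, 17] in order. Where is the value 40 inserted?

Starting tree (level order): [8, None, 45, 15, 46, 11, 24, None, None, None, None, 18, 26, 17, 23]
Insertion path: 8 -> 45 -> 15 -> 24 -> 26
Result: insert 40 as right child of 26
Final tree (level order): [8, None, 45, 15, 46, 11, 24, None, None, None, None, 18, 26, 17, 23, None, 40]


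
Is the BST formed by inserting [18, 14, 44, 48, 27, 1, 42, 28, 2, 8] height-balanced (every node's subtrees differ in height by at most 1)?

Tree (level-order array): [18, 14, 44, 1, None, 27, 48, None, 2, None, 42, None, None, None, 8, 28]
Definition: a tree is height-balanced if, at every node, |h(left) - h(right)| <= 1 (empty subtree has height -1).
Bottom-up per-node check:
  node 8: h_left=-1, h_right=-1, diff=0 [OK], height=0
  node 2: h_left=-1, h_right=0, diff=1 [OK], height=1
  node 1: h_left=-1, h_right=1, diff=2 [FAIL (|-1-1|=2 > 1)], height=2
  node 14: h_left=2, h_right=-1, diff=3 [FAIL (|2--1|=3 > 1)], height=3
  node 28: h_left=-1, h_right=-1, diff=0 [OK], height=0
  node 42: h_left=0, h_right=-1, diff=1 [OK], height=1
  node 27: h_left=-1, h_right=1, diff=2 [FAIL (|-1-1|=2 > 1)], height=2
  node 48: h_left=-1, h_right=-1, diff=0 [OK], height=0
  node 44: h_left=2, h_right=0, diff=2 [FAIL (|2-0|=2 > 1)], height=3
  node 18: h_left=3, h_right=3, diff=0 [OK], height=4
Node 1 violates the condition: |-1 - 1| = 2 > 1.
Result: Not balanced


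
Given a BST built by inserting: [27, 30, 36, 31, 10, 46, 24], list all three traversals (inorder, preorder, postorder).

Tree insertion order: [27, 30, 36, 31, 10, 46, 24]
Tree (level-order array): [27, 10, 30, None, 24, None, 36, None, None, 31, 46]
Inorder (L, root, R): [10, 24, 27, 30, 31, 36, 46]
Preorder (root, L, R): [27, 10, 24, 30, 36, 31, 46]
Postorder (L, R, root): [24, 10, 31, 46, 36, 30, 27]


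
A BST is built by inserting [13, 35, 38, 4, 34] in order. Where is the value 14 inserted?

Starting tree (level order): [13, 4, 35, None, None, 34, 38]
Insertion path: 13 -> 35 -> 34
Result: insert 14 as left child of 34
Final tree (level order): [13, 4, 35, None, None, 34, 38, 14]


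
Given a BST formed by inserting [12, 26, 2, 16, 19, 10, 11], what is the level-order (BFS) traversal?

Tree insertion order: [12, 26, 2, 16, 19, 10, 11]
Tree (level-order array): [12, 2, 26, None, 10, 16, None, None, 11, None, 19]
BFS from the root, enqueuing left then right child of each popped node:
  queue [12] -> pop 12, enqueue [2, 26], visited so far: [12]
  queue [2, 26] -> pop 2, enqueue [10], visited so far: [12, 2]
  queue [26, 10] -> pop 26, enqueue [16], visited so far: [12, 2, 26]
  queue [10, 16] -> pop 10, enqueue [11], visited so far: [12, 2, 26, 10]
  queue [16, 11] -> pop 16, enqueue [19], visited so far: [12, 2, 26, 10, 16]
  queue [11, 19] -> pop 11, enqueue [none], visited so far: [12, 2, 26, 10, 16, 11]
  queue [19] -> pop 19, enqueue [none], visited so far: [12, 2, 26, 10, 16, 11, 19]
Result: [12, 2, 26, 10, 16, 11, 19]


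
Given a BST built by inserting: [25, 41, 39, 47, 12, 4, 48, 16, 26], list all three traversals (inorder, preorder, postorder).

Tree insertion order: [25, 41, 39, 47, 12, 4, 48, 16, 26]
Tree (level-order array): [25, 12, 41, 4, 16, 39, 47, None, None, None, None, 26, None, None, 48]
Inorder (L, root, R): [4, 12, 16, 25, 26, 39, 41, 47, 48]
Preorder (root, L, R): [25, 12, 4, 16, 41, 39, 26, 47, 48]
Postorder (L, R, root): [4, 16, 12, 26, 39, 48, 47, 41, 25]


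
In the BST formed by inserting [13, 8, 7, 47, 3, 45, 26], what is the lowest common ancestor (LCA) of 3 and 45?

Tree insertion order: [13, 8, 7, 47, 3, 45, 26]
Tree (level-order array): [13, 8, 47, 7, None, 45, None, 3, None, 26]
In a BST, the LCA of p=3, q=45 is the first node v on the
root-to-leaf path with p <= v <= q (go left if both < v, right if both > v).
Walk from root:
  at 13: 3 <= 13 <= 45, this is the LCA
LCA = 13


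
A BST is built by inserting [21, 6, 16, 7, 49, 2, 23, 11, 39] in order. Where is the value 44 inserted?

Starting tree (level order): [21, 6, 49, 2, 16, 23, None, None, None, 7, None, None, 39, None, 11]
Insertion path: 21 -> 49 -> 23 -> 39
Result: insert 44 as right child of 39
Final tree (level order): [21, 6, 49, 2, 16, 23, None, None, None, 7, None, None, 39, None, 11, None, 44]


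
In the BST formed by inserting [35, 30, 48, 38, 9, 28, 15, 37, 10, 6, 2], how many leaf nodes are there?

Tree built from: [35, 30, 48, 38, 9, 28, 15, 37, 10, 6, 2]
Tree (level-order array): [35, 30, 48, 9, None, 38, None, 6, 28, 37, None, 2, None, 15, None, None, None, None, None, 10]
Rule: A leaf has 0 children.
Per-node child counts:
  node 35: 2 child(ren)
  node 30: 1 child(ren)
  node 9: 2 child(ren)
  node 6: 1 child(ren)
  node 2: 0 child(ren)
  node 28: 1 child(ren)
  node 15: 1 child(ren)
  node 10: 0 child(ren)
  node 48: 1 child(ren)
  node 38: 1 child(ren)
  node 37: 0 child(ren)
Matching nodes: [2, 10, 37]
Count of leaf nodes: 3


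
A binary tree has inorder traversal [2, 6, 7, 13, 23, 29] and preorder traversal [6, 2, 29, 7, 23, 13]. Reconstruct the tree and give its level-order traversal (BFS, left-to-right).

Inorder:  [2, 6, 7, 13, 23, 29]
Preorder: [6, 2, 29, 7, 23, 13]
Algorithm: preorder visits root first, so consume preorder in order;
for each root, split the current inorder slice at that value into
left-subtree inorder and right-subtree inorder, then recurse.
Recursive splits:
  root=6; inorder splits into left=[2], right=[7, 13, 23, 29]
  root=2; inorder splits into left=[], right=[]
  root=29; inorder splits into left=[7, 13, 23], right=[]
  root=7; inorder splits into left=[], right=[13, 23]
  root=23; inorder splits into left=[13], right=[]
  root=13; inorder splits into left=[], right=[]
Reconstructed level-order: [6, 2, 29, 7, 23, 13]


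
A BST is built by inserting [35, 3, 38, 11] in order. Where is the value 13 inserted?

Starting tree (level order): [35, 3, 38, None, 11]
Insertion path: 35 -> 3 -> 11
Result: insert 13 as right child of 11
Final tree (level order): [35, 3, 38, None, 11, None, None, None, 13]


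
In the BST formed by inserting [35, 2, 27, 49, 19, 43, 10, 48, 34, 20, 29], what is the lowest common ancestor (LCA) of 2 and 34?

Tree insertion order: [35, 2, 27, 49, 19, 43, 10, 48, 34, 20, 29]
Tree (level-order array): [35, 2, 49, None, 27, 43, None, 19, 34, None, 48, 10, 20, 29]
In a BST, the LCA of p=2, q=34 is the first node v on the
root-to-leaf path with p <= v <= q (go left if both < v, right if both > v).
Walk from root:
  at 35: both 2 and 34 < 35, go left
  at 2: 2 <= 2 <= 34, this is the LCA
LCA = 2


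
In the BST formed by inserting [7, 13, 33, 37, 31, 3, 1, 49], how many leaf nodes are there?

Tree built from: [7, 13, 33, 37, 31, 3, 1, 49]
Tree (level-order array): [7, 3, 13, 1, None, None, 33, None, None, 31, 37, None, None, None, 49]
Rule: A leaf has 0 children.
Per-node child counts:
  node 7: 2 child(ren)
  node 3: 1 child(ren)
  node 1: 0 child(ren)
  node 13: 1 child(ren)
  node 33: 2 child(ren)
  node 31: 0 child(ren)
  node 37: 1 child(ren)
  node 49: 0 child(ren)
Matching nodes: [1, 31, 49]
Count of leaf nodes: 3


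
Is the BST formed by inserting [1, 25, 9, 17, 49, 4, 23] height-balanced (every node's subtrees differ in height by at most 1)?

Tree (level-order array): [1, None, 25, 9, 49, 4, 17, None, None, None, None, None, 23]
Definition: a tree is height-balanced if, at every node, |h(left) - h(right)| <= 1 (empty subtree has height -1).
Bottom-up per-node check:
  node 4: h_left=-1, h_right=-1, diff=0 [OK], height=0
  node 23: h_left=-1, h_right=-1, diff=0 [OK], height=0
  node 17: h_left=-1, h_right=0, diff=1 [OK], height=1
  node 9: h_left=0, h_right=1, diff=1 [OK], height=2
  node 49: h_left=-1, h_right=-1, diff=0 [OK], height=0
  node 25: h_left=2, h_right=0, diff=2 [FAIL (|2-0|=2 > 1)], height=3
  node 1: h_left=-1, h_right=3, diff=4 [FAIL (|-1-3|=4 > 1)], height=4
Node 25 violates the condition: |2 - 0| = 2 > 1.
Result: Not balanced


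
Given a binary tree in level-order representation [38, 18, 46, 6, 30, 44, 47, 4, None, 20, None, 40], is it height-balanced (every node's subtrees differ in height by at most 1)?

Tree (level-order array): [38, 18, 46, 6, 30, 44, 47, 4, None, 20, None, 40]
Definition: a tree is height-balanced if, at every node, |h(left) - h(right)| <= 1 (empty subtree has height -1).
Bottom-up per-node check:
  node 4: h_left=-1, h_right=-1, diff=0 [OK], height=0
  node 6: h_left=0, h_right=-1, diff=1 [OK], height=1
  node 20: h_left=-1, h_right=-1, diff=0 [OK], height=0
  node 30: h_left=0, h_right=-1, diff=1 [OK], height=1
  node 18: h_left=1, h_right=1, diff=0 [OK], height=2
  node 40: h_left=-1, h_right=-1, diff=0 [OK], height=0
  node 44: h_left=0, h_right=-1, diff=1 [OK], height=1
  node 47: h_left=-1, h_right=-1, diff=0 [OK], height=0
  node 46: h_left=1, h_right=0, diff=1 [OK], height=2
  node 38: h_left=2, h_right=2, diff=0 [OK], height=3
All nodes satisfy the balance condition.
Result: Balanced


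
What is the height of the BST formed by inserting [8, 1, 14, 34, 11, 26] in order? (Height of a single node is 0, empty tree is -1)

Insertion order: [8, 1, 14, 34, 11, 26]
Tree (level-order array): [8, 1, 14, None, None, 11, 34, None, None, 26]
Compute height bottom-up (empty subtree = -1):
  height(1) = 1 + max(-1, -1) = 0
  height(11) = 1 + max(-1, -1) = 0
  height(26) = 1 + max(-1, -1) = 0
  height(34) = 1 + max(0, -1) = 1
  height(14) = 1 + max(0, 1) = 2
  height(8) = 1 + max(0, 2) = 3
Height = 3


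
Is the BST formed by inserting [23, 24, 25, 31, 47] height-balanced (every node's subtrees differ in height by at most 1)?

Tree (level-order array): [23, None, 24, None, 25, None, 31, None, 47]
Definition: a tree is height-balanced if, at every node, |h(left) - h(right)| <= 1 (empty subtree has height -1).
Bottom-up per-node check:
  node 47: h_left=-1, h_right=-1, diff=0 [OK], height=0
  node 31: h_left=-1, h_right=0, diff=1 [OK], height=1
  node 25: h_left=-1, h_right=1, diff=2 [FAIL (|-1-1|=2 > 1)], height=2
  node 24: h_left=-1, h_right=2, diff=3 [FAIL (|-1-2|=3 > 1)], height=3
  node 23: h_left=-1, h_right=3, diff=4 [FAIL (|-1-3|=4 > 1)], height=4
Node 25 violates the condition: |-1 - 1| = 2 > 1.
Result: Not balanced


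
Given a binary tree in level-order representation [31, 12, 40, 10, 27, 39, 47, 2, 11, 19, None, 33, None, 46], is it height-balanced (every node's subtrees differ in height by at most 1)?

Tree (level-order array): [31, 12, 40, 10, 27, 39, 47, 2, 11, 19, None, 33, None, 46]
Definition: a tree is height-balanced if, at every node, |h(left) - h(right)| <= 1 (empty subtree has height -1).
Bottom-up per-node check:
  node 2: h_left=-1, h_right=-1, diff=0 [OK], height=0
  node 11: h_left=-1, h_right=-1, diff=0 [OK], height=0
  node 10: h_left=0, h_right=0, diff=0 [OK], height=1
  node 19: h_left=-1, h_right=-1, diff=0 [OK], height=0
  node 27: h_left=0, h_right=-1, diff=1 [OK], height=1
  node 12: h_left=1, h_right=1, diff=0 [OK], height=2
  node 33: h_left=-1, h_right=-1, diff=0 [OK], height=0
  node 39: h_left=0, h_right=-1, diff=1 [OK], height=1
  node 46: h_left=-1, h_right=-1, diff=0 [OK], height=0
  node 47: h_left=0, h_right=-1, diff=1 [OK], height=1
  node 40: h_left=1, h_right=1, diff=0 [OK], height=2
  node 31: h_left=2, h_right=2, diff=0 [OK], height=3
All nodes satisfy the balance condition.
Result: Balanced


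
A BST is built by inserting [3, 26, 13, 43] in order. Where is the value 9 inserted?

Starting tree (level order): [3, None, 26, 13, 43]
Insertion path: 3 -> 26 -> 13
Result: insert 9 as left child of 13
Final tree (level order): [3, None, 26, 13, 43, 9]


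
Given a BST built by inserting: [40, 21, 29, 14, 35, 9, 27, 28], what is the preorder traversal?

Tree insertion order: [40, 21, 29, 14, 35, 9, 27, 28]
Tree (level-order array): [40, 21, None, 14, 29, 9, None, 27, 35, None, None, None, 28]
Preorder traversal: [40, 21, 14, 9, 29, 27, 28, 35]


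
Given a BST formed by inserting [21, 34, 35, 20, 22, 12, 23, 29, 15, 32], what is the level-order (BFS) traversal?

Tree insertion order: [21, 34, 35, 20, 22, 12, 23, 29, 15, 32]
Tree (level-order array): [21, 20, 34, 12, None, 22, 35, None, 15, None, 23, None, None, None, None, None, 29, None, 32]
BFS from the root, enqueuing left then right child of each popped node:
  queue [21] -> pop 21, enqueue [20, 34], visited so far: [21]
  queue [20, 34] -> pop 20, enqueue [12], visited so far: [21, 20]
  queue [34, 12] -> pop 34, enqueue [22, 35], visited so far: [21, 20, 34]
  queue [12, 22, 35] -> pop 12, enqueue [15], visited so far: [21, 20, 34, 12]
  queue [22, 35, 15] -> pop 22, enqueue [23], visited so far: [21, 20, 34, 12, 22]
  queue [35, 15, 23] -> pop 35, enqueue [none], visited so far: [21, 20, 34, 12, 22, 35]
  queue [15, 23] -> pop 15, enqueue [none], visited so far: [21, 20, 34, 12, 22, 35, 15]
  queue [23] -> pop 23, enqueue [29], visited so far: [21, 20, 34, 12, 22, 35, 15, 23]
  queue [29] -> pop 29, enqueue [32], visited so far: [21, 20, 34, 12, 22, 35, 15, 23, 29]
  queue [32] -> pop 32, enqueue [none], visited so far: [21, 20, 34, 12, 22, 35, 15, 23, 29, 32]
Result: [21, 20, 34, 12, 22, 35, 15, 23, 29, 32]


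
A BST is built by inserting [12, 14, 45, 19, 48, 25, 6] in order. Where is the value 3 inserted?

Starting tree (level order): [12, 6, 14, None, None, None, 45, 19, 48, None, 25]
Insertion path: 12 -> 6
Result: insert 3 as left child of 6
Final tree (level order): [12, 6, 14, 3, None, None, 45, None, None, 19, 48, None, 25]


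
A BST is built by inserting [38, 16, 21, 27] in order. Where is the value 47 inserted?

Starting tree (level order): [38, 16, None, None, 21, None, 27]
Insertion path: 38
Result: insert 47 as right child of 38
Final tree (level order): [38, 16, 47, None, 21, None, None, None, 27]


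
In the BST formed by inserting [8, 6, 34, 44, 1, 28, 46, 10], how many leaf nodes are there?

Tree built from: [8, 6, 34, 44, 1, 28, 46, 10]
Tree (level-order array): [8, 6, 34, 1, None, 28, 44, None, None, 10, None, None, 46]
Rule: A leaf has 0 children.
Per-node child counts:
  node 8: 2 child(ren)
  node 6: 1 child(ren)
  node 1: 0 child(ren)
  node 34: 2 child(ren)
  node 28: 1 child(ren)
  node 10: 0 child(ren)
  node 44: 1 child(ren)
  node 46: 0 child(ren)
Matching nodes: [1, 10, 46]
Count of leaf nodes: 3


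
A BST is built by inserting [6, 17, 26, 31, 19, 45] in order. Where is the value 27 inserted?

Starting tree (level order): [6, None, 17, None, 26, 19, 31, None, None, None, 45]
Insertion path: 6 -> 17 -> 26 -> 31
Result: insert 27 as left child of 31
Final tree (level order): [6, None, 17, None, 26, 19, 31, None, None, 27, 45]


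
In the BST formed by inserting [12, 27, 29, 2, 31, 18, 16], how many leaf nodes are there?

Tree built from: [12, 27, 29, 2, 31, 18, 16]
Tree (level-order array): [12, 2, 27, None, None, 18, 29, 16, None, None, 31]
Rule: A leaf has 0 children.
Per-node child counts:
  node 12: 2 child(ren)
  node 2: 0 child(ren)
  node 27: 2 child(ren)
  node 18: 1 child(ren)
  node 16: 0 child(ren)
  node 29: 1 child(ren)
  node 31: 0 child(ren)
Matching nodes: [2, 16, 31]
Count of leaf nodes: 3


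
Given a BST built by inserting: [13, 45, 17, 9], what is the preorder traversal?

Tree insertion order: [13, 45, 17, 9]
Tree (level-order array): [13, 9, 45, None, None, 17]
Preorder traversal: [13, 9, 45, 17]


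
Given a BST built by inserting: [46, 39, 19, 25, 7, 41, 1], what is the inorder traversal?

Tree insertion order: [46, 39, 19, 25, 7, 41, 1]
Tree (level-order array): [46, 39, None, 19, 41, 7, 25, None, None, 1]
Inorder traversal: [1, 7, 19, 25, 39, 41, 46]


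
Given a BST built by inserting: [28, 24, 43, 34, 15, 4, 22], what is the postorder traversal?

Tree insertion order: [28, 24, 43, 34, 15, 4, 22]
Tree (level-order array): [28, 24, 43, 15, None, 34, None, 4, 22]
Postorder traversal: [4, 22, 15, 24, 34, 43, 28]


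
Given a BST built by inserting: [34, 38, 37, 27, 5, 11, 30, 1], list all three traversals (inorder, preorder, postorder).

Tree insertion order: [34, 38, 37, 27, 5, 11, 30, 1]
Tree (level-order array): [34, 27, 38, 5, 30, 37, None, 1, 11]
Inorder (L, root, R): [1, 5, 11, 27, 30, 34, 37, 38]
Preorder (root, L, R): [34, 27, 5, 1, 11, 30, 38, 37]
Postorder (L, R, root): [1, 11, 5, 30, 27, 37, 38, 34]


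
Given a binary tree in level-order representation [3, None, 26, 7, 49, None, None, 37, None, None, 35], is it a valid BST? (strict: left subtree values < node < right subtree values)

Level-order array: [3, None, 26, 7, 49, None, None, 37, None, None, 35]
Validate using subtree bounds (lo, hi): at each node, require lo < value < hi,
then recurse left with hi=value and right with lo=value.
Preorder trace (stopping at first violation):
  at node 3 with bounds (-inf, +inf): OK
  at node 26 with bounds (3, +inf): OK
  at node 7 with bounds (3, 26): OK
  at node 49 with bounds (26, +inf): OK
  at node 37 with bounds (26, 49): OK
  at node 35 with bounds (37, 49): VIOLATION
Node 35 violates its bound: not (37 < 35 < 49).
Result: Not a valid BST


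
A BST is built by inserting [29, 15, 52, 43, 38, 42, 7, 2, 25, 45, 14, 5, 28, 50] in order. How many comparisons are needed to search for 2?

Search path for 2: 29 -> 15 -> 7 -> 2
Found: True
Comparisons: 4


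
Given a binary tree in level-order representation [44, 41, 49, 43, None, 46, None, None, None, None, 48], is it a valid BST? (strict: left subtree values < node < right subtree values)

Level-order array: [44, 41, 49, 43, None, 46, None, None, None, None, 48]
Validate using subtree bounds (lo, hi): at each node, require lo < value < hi,
then recurse left with hi=value and right with lo=value.
Preorder trace (stopping at first violation):
  at node 44 with bounds (-inf, +inf): OK
  at node 41 with bounds (-inf, 44): OK
  at node 43 with bounds (-inf, 41): VIOLATION
Node 43 violates its bound: not (-inf < 43 < 41).
Result: Not a valid BST


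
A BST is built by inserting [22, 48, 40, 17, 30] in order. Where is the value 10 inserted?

Starting tree (level order): [22, 17, 48, None, None, 40, None, 30]
Insertion path: 22 -> 17
Result: insert 10 as left child of 17
Final tree (level order): [22, 17, 48, 10, None, 40, None, None, None, 30]


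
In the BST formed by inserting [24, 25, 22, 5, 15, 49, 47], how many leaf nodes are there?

Tree built from: [24, 25, 22, 5, 15, 49, 47]
Tree (level-order array): [24, 22, 25, 5, None, None, 49, None, 15, 47]
Rule: A leaf has 0 children.
Per-node child counts:
  node 24: 2 child(ren)
  node 22: 1 child(ren)
  node 5: 1 child(ren)
  node 15: 0 child(ren)
  node 25: 1 child(ren)
  node 49: 1 child(ren)
  node 47: 0 child(ren)
Matching nodes: [15, 47]
Count of leaf nodes: 2


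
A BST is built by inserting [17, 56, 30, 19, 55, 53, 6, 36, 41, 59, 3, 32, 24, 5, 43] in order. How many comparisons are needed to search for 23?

Search path for 23: 17 -> 56 -> 30 -> 19 -> 24
Found: False
Comparisons: 5


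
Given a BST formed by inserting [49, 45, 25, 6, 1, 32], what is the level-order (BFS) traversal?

Tree insertion order: [49, 45, 25, 6, 1, 32]
Tree (level-order array): [49, 45, None, 25, None, 6, 32, 1]
BFS from the root, enqueuing left then right child of each popped node:
  queue [49] -> pop 49, enqueue [45], visited so far: [49]
  queue [45] -> pop 45, enqueue [25], visited so far: [49, 45]
  queue [25] -> pop 25, enqueue [6, 32], visited so far: [49, 45, 25]
  queue [6, 32] -> pop 6, enqueue [1], visited so far: [49, 45, 25, 6]
  queue [32, 1] -> pop 32, enqueue [none], visited so far: [49, 45, 25, 6, 32]
  queue [1] -> pop 1, enqueue [none], visited so far: [49, 45, 25, 6, 32, 1]
Result: [49, 45, 25, 6, 32, 1]


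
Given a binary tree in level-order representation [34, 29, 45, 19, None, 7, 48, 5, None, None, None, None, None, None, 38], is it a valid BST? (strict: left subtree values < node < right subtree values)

Level-order array: [34, 29, 45, 19, None, 7, 48, 5, None, None, None, None, None, None, 38]
Validate using subtree bounds (lo, hi): at each node, require lo < value < hi,
then recurse left with hi=value and right with lo=value.
Preorder trace (stopping at first violation):
  at node 34 with bounds (-inf, +inf): OK
  at node 29 with bounds (-inf, 34): OK
  at node 19 with bounds (-inf, 29): OK
  at node 5 with bounds (-inf, 19): OK
  at node 38 with bounds (5, 19): VIOLATION
Node 38 violates its bound: not (5 < 38 < 19).
Result: Not a valid BST


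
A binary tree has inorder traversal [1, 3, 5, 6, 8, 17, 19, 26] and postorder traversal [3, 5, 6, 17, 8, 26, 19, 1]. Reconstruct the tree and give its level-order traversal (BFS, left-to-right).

Inorder:   [1, 3, 5, 6, 8, 17, 19, 26]
Postorder: [3, 5, 6, 17, 8, 26, 19, 1]
Algorithm: postorder visits root last, so walk postorder right-to-left;
each value is the root of the current inorder slice — split it at that
value, recurse on the right subtree first, then the left.
Recursive splits:
  root=1; inorder splits into left=[], right=[3, 5, 6, 8, 17, 19, 26]
  root=19; inorder splits into left=[3, 5, 6, 8, 17], right=[26]
  root=26; inorder splits into left=[], right=[]
  root=8; inorder splits into left=[3, 5, 6], right=[17]
  root=17; inorder splits into left=[], right=[]
  root=6; inorder splits into left=[3, 5], right=[]
  root=5; inorder splits into left=[3], right=[]
  root=3; inorder splits into left=[], right=[]
Reconstructed level-order: [1, 19, 8, 26, 6, 17, 5, 3]
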